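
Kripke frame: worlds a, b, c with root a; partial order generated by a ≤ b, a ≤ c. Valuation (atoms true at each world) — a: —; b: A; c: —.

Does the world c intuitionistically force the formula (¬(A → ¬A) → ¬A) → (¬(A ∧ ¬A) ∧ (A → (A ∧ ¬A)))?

Yes

c ⊩ (¬(A → ¬A) → ¬A) → (¬(A ∧ ¬A) ∧ (A → (A ∧ ¬A))): every world accessible from c that forces ¬(A → ¬A) → ¬A (namely c) also forces ¬(A ∧ ¬A) ∧ (A → (A ∧ ¬A)).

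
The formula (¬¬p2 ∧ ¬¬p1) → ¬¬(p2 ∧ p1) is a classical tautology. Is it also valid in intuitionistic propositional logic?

Yes

This is the distribution of double negation over conjunction, which is intuitionistically derivable.
Assume ¬¬p2, ¬¬p1, and ¬(p2 ∧ p1). From p2 we'd get ¬p1 (since p2 ∧ p1 is refuted), contradicting ¬¬p1; so ¬p2, contradicting ¬¬p2.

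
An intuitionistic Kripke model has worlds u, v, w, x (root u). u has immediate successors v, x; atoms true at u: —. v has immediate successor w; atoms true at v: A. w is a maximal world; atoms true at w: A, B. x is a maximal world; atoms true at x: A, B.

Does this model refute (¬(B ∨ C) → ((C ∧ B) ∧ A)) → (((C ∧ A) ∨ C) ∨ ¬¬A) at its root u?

No

u ⊩ (¬(B ∨ C) → ((C ∧ B) ∧ A)) → (((C ∧ A) ∨ C) ∨ ¬¬A): every world accessible from u that forces ¬(B ∨ C) → ((C ∧ B) ∧ A) (namely u, v, w, x) also forces ((C ∧ A) ∨ C) ∨ ¬¬A.
So the root u forces (¬(B ∨ C) → ((C ∧ B) ∧ A)) → (((C ∧ A) ∨ C) ∨ ¬¬A); the model is not a countermodel.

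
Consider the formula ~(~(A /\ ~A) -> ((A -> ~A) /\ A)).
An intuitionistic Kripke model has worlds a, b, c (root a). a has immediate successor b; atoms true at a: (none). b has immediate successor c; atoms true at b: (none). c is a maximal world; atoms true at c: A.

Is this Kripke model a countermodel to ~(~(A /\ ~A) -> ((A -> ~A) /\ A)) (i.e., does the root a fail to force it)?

No

a ||- ~(~(A /\ ~A) -> ((A -> ~A) /\ A)): no world accessible from a forces ~(A /\ ~A) -> ((A -> ~A) /\ A).
So the root a forces ~(~(A /\ ~A) -> ((A -> ~A) /\ A)); the model is not a countermodel.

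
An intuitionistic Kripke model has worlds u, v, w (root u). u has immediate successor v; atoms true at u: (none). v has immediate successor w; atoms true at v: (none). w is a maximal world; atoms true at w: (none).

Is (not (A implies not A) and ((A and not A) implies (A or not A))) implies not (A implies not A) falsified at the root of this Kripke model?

No

u forces (not (A implies not A) and ((A and not A) implies (A or not A))) implies not (A implies not A) vacuously: no world accessible from u forces the antecedent not (A implies not A) and ((A and not A) implies (A or not A)).
So the root u forces (not (A implies not A) and ((A and not A) implies (A or not A))) implies not (A implies not A); the model is not a countermodel.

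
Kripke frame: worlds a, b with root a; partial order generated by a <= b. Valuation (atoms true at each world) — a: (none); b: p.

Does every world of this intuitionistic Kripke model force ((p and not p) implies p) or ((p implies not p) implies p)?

a forces ((p and not p) implies p) or ((p implies not p) implies p) via the disjunct (p and not p) implies p.
Since the root a forces ((p and not p) implies p) or ((p implies not p) implies p) and forcing is persistent (monotone upward), every world forces it.

Yes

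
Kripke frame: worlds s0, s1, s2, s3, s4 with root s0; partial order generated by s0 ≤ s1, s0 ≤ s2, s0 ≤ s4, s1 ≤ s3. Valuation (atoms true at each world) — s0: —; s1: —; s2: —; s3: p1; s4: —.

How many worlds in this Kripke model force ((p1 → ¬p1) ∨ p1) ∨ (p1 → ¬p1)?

3

s0: does not force it — s0 ⊮ ((p1 → ¬p1) ∨ p1) ∨ (p1 → ¬p1): neither disjunct is forced at s0.
s1: does not force it.
s2: forces it.
s3: forces it.
s4: forces it.
Worlds forcing the formula: {s2, s3, s4}.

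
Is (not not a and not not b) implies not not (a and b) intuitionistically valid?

This is the distribution of double negation over conjunction, which is intuitionistically derivable.
Assume not not a, not not b, and not (a and b). From a we'd get not b (since a and b is refuted), contradicting not not b; so not a, contradicting not not a.

Yes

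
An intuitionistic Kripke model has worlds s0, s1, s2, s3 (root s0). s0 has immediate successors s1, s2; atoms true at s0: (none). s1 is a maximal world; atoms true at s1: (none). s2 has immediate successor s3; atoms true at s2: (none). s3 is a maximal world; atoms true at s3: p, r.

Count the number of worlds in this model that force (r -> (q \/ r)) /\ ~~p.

2

s0: does not force it — s0 ||-/- (r -> (q \/ r)) /\ ~~p since s0 fails ~~p.
s1: does not force it — s1 ||-/- (r -> (q \/ r)) /\ ~~p since s1 fails ~~p.
s2: forces it.
s3: forces it.
Worlds forcing the formula: {s2, s3}.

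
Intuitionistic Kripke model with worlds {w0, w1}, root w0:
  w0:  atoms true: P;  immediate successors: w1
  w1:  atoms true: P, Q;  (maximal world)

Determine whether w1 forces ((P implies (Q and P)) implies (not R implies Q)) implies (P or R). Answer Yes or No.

Yes

w1 forces ((P implies (Q and P)) implies (not R implies Q)) implies (P or R): every world accessible from w1 that forces (P implies (Q and P)) implies (not R implies Q) (namely w1) also forces P or R.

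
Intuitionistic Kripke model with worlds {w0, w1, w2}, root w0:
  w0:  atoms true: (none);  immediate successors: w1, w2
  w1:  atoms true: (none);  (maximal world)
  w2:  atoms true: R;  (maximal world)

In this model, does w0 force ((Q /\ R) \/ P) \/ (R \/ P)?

No

w0 ||-/- ((Q /\ R) \/ P) \/ (R \/ P): neither disjunct is forced at w0.
w0 ||-/- (Q /\ R) \/ P: neither disjunct is forced at w0.
w0 ||-/- Q /\ R since w0 fails Q.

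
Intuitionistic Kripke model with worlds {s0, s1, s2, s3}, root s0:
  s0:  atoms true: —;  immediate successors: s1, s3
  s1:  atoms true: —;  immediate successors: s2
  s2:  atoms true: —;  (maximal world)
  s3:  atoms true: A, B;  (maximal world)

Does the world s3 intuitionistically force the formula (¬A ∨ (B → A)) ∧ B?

Yes

s3 ⊩ (¬A ∨ (B → A)) ∧ B since s3 forces both conjuncts.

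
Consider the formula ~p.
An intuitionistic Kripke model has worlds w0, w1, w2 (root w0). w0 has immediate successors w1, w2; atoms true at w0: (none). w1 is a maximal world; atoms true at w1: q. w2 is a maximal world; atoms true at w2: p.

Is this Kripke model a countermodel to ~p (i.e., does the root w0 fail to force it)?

Yes

w0 ||-/- ~p since w2 is accessible from w0 and w2 ||- p.
So the root w0 does not force ~p; the model is a countermodel.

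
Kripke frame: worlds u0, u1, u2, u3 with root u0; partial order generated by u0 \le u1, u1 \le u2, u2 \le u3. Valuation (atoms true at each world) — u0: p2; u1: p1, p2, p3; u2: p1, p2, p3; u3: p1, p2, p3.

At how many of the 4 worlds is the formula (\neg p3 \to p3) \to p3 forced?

u0: does not force it — u0 \nVdash (\neg p3 \to p3) \to p3: already at u0 itself, u0 \Vdash \neg p3 \to p3 but u0 \nVdash p3.
u1: forces it.
u2: forces it.
u3: forces it.
Worlds forcing the formula: {u1, u2, u3}.

3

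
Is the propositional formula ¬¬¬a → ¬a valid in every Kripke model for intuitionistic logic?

Yes

This is triple-negation reduction, which is intuitionistically derivable.
Assume ¬¬¬a and suppose a. Then ¬¬a (double-negation introduction), contradicting ¬¬¬a. So ¬a.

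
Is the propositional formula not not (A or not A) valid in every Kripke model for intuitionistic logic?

Yes

This is the double negation of excluded middle, which is intuitionistically derivable.
Assuming not (A or not A): from A we'd get A or not A, so not A; but then A or not A again — contradiction. Hence not not (A or not A).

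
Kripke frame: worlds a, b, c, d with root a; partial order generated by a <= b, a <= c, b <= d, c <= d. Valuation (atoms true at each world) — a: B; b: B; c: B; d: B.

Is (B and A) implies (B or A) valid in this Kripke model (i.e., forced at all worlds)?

Yes

a forces (B and A) implies (B or A) vacuously: no world accessible from a forces the antecedent B and A.
Since the root a forces (B and A) implies (B or A) and forcing is persistent (monotone upward), every world forces it.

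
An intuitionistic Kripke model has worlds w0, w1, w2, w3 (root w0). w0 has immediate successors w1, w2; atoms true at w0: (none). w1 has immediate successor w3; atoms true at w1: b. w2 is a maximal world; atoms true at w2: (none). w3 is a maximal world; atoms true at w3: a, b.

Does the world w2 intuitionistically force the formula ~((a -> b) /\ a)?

w2 ||- ~((a -> b) /\ a): no world accessible from w2 forces (a -> b) /\ a.

Yes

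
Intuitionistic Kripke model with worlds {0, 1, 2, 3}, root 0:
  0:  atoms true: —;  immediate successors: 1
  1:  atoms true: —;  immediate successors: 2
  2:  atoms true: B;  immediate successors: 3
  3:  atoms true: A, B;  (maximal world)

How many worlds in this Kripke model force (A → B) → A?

1

0: does not force it — 0 ⊮ (A → B) → A: already at 0 itself, 0 ⊩ A → B but 0 ⊮ A.
1: does not force it.
2: does not force it.
3: forces it.
Worlds forcing the formula: {3}.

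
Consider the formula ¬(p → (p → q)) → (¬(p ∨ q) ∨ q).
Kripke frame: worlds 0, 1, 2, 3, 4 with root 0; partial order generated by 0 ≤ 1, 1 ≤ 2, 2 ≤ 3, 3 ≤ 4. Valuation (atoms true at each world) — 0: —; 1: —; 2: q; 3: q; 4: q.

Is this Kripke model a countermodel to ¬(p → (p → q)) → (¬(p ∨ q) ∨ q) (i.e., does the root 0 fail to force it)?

No

0 ⊩ ¬(p → (p → q)) → (¬(p ∨ q) ∨ q) vacuously: no world accessible from 0 forces the antecedent ¬(p → (p → q)).
So the root 0 forces ¬(p → (p → q)) → (¬(p ∨ q) ∨ q); the model is not a countermodel.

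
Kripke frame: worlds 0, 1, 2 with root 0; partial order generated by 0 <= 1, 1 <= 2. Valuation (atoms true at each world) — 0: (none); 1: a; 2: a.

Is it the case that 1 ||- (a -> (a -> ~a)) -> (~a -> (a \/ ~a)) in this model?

1 ||- (a -> (a -> ~a)) -> (~a -> (a \/ ~a)) vacuously: no world accessible from 1 forces the antecedent a -> (a -> ~a).

Yes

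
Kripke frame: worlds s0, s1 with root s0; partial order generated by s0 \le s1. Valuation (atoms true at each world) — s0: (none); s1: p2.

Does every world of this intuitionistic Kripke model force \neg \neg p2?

s0 \Vdash \neg \neg p2: no world accessible from s0 forces \neg p2.
Since the root s0 forces \neg \neg p2 and forcing is persistent (monotone upward), every world forces it.

Yes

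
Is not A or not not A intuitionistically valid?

This is the weak law of excluded middle, which is not intuitionistically valid.
A Kripke countermodel: worlds a, b, c; order generated by a <= b, a <= c; atoms true at each world — a:{}; b:{A}; c:{}.
a does not force not A or not not A: neither disjunct is forced at a.
a does not force not A since b is accessible from a and b forces A.
So the root a does not force the formula.

No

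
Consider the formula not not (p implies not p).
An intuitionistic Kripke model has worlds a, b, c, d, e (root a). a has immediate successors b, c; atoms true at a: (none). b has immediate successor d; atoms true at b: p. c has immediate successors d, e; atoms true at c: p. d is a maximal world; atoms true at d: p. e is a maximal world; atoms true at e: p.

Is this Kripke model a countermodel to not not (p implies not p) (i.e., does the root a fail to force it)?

a does not force not not (p implies not p) since a is accessible from a and a forces not (p implies not p).
a forces not (p implies not p): no world accessible from a forces p implies not p.
So the root a does not force not not (p implies not p); the model is a countermodel.

Yes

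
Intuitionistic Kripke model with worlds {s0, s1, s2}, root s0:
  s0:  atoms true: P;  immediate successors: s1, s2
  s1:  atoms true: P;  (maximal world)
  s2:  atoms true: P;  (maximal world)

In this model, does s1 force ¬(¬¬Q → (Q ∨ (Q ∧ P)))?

s1 ⊮ ¬(¬¬Q → (Q ∨ (Q ∧ P))) since s1 is accessible from s1 and s1 ⊩ ¬¬Q → (Q ∨ (Q ∧ P)).
s1 ⊩ ¬¬Q → (Q ∨ (Q ∧ P)) vacuously: no world accessible from s1 forces the antecedent ¬¬Q.

No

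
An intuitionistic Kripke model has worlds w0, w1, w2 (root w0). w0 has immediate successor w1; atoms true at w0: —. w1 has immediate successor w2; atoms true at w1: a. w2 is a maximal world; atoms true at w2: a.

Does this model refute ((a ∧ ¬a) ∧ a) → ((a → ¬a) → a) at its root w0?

w0 ⊩ ((a ∧ ¬a) ∧ a) → ((a → ¬a) → a) vacuously: no world accessible from w0 forces the antecedent (a ∧ ¬a) ∧ a.
So the root w0 forces ((a ∧ ¬a) ∧ a) → ((a → ¬a) → a); the model is not a countermodel.

No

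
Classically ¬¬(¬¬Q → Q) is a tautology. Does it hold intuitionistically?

This is the double negation of double-negation elimination, which is intuitionistically derivable.
By Glivenko's theorem the double negation of any classical propositional tautology is intuitionistically provable; ¬¬Q → Q is classically a tautology.

Yes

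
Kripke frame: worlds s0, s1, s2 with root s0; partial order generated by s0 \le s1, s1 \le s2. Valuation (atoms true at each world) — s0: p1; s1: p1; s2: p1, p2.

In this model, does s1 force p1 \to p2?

No

s1 \nVdash p1 \to p2: already at s1 itself, s1 \Vdash p1 but s1 \nVdash p2.
s1 lacks atom p2, so s1 \nVdash p2.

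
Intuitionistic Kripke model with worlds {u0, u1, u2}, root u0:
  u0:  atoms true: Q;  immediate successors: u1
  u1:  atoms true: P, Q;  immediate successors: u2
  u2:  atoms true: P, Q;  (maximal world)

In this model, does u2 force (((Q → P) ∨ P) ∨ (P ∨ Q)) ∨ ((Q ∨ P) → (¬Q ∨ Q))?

u2 ⊩ (((Q → P) ∨ P) ∨ (P ∨ Q)) ∨ ((Q ∨ P) → (¬Q ∨ Q)) via the disjunct ((Q → P) ∨ P) ∨ (P ∨ Q).

Yes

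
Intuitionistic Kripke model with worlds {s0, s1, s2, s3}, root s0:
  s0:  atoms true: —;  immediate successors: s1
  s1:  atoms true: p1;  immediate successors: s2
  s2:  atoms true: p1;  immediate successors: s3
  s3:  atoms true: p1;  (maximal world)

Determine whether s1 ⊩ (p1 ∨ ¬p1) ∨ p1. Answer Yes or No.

Yes

s1 ⊩ (p1 ∨ ¬p1) ∨ p1 via the disjunct p1 ∨ ¬p1.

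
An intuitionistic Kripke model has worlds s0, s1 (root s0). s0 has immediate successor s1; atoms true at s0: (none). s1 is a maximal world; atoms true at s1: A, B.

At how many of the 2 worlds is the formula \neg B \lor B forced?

s0: does not force it — s0 \nVdash \neg B \lor B: neither disjunct is forced at s0.
s1: forces it.
Worlds forcing the formula: {s1}.

1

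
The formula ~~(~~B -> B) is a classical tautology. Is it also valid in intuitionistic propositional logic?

This is the double negation of double-negation elimination, which is intuitionistically derivable.
By Glivenko's theorem the double negation of any classical propositional tautology is intuitionistically provable; ~~B -> B is classically a tautology.

Yes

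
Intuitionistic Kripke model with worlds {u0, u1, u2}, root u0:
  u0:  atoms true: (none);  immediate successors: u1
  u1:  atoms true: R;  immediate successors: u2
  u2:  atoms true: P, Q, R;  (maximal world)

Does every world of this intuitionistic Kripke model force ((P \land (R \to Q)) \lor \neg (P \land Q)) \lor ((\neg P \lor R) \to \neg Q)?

No

Not every world: u0 \nVdash ((P \land (R \to Q)) \lor \neg (P \land Q)) \lor ((\neg P \lor R) \to \neg Q).
u0 \nVdash ((P \land (R \to Q)) \lor \neg (P \land Q)) \lor ((\neg P \lor R) \to \neg Q): neither disjunct is forced at u0.
u0 \nVdash (P \land (R \to Q)) \lor \neg (P \land Q): neither disjunct is forced at u0.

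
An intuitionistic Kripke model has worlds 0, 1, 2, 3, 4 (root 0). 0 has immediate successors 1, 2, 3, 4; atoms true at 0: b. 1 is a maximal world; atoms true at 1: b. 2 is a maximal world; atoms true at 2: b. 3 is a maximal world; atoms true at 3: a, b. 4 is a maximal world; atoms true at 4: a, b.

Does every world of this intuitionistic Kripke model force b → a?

Not every world: 0 ⊮ b → a.
0 ⊮ b → a: already at 0 itself, 0 ⊩ b but 0 ⊮ a.
0 lacks atom a, so 0 ⊮ a.

No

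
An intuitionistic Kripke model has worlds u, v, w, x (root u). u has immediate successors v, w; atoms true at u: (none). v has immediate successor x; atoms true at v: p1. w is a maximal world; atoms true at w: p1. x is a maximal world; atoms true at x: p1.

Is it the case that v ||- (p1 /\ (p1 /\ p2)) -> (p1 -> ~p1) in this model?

Yes

v ||- (p1 /\ (p1 /\ p2)) -> (p1 -> ~p1) vacuously: no world accessible from v forces the antecedent p1 /\ (p1 /\ p2).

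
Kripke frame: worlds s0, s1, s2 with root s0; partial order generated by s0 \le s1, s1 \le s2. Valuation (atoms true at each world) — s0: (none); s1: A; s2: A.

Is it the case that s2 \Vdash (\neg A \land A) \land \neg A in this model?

s2 \nVdash (\neg A \land A) \land \neg A since s2 fails \neg A \land A.

No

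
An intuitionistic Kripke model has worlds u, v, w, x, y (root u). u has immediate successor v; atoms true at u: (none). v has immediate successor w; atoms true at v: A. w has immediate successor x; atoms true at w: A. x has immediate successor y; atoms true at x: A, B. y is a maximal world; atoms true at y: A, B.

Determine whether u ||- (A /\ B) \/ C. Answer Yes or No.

No

u ||-/- (A /\ B) \/ C: neither disjunct is forced at u.
u ||-/- A /\ B since u fails A.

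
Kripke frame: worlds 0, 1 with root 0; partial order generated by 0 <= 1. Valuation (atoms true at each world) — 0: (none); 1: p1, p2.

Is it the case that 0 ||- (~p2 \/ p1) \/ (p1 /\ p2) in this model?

No

0 ||-/- (~p2 \/ p1) \/ (p1 /\ p2): neither disjunct is forced at 0.
0 ||-/- ~p2 \/ p1: neither disjunct is forced at 0.
0 ||-/- ~p2 since 1 is accessible from 0 and 1 ||- p2.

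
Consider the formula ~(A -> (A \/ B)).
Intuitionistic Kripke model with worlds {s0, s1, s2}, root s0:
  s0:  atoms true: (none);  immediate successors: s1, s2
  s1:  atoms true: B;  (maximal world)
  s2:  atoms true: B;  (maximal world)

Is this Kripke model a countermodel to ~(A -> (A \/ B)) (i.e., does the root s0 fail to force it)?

Yes

s0 ||-/- ~(A -> (A \/ B)) since s0 is accessible from s0 and s0 ||- A -> (A \/ B).
s0 ||- A -> (A \/ B) vacuously: no world accessible from s0 forces the antecedent A.
So the root s0 does not force ~(A -> (A \/ B)); the model is a countermodel.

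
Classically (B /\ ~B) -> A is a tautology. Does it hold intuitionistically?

This is an instance of ex falso quodlibet, which is intuitionistically derivable.
No world can force both B and ~B, so the antecedent B /\ ~B is never forced and the implication holds vacuously at every world.

Yes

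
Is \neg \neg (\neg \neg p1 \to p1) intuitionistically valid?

This is the double negation of double-negation elimination, which is intuitionistically derivable.
By Glivenko's theorem the double negation of any classical propositional tautology is intuitionistically provable; \neg \neg p1 \to p1 is classically a tautology.

Yes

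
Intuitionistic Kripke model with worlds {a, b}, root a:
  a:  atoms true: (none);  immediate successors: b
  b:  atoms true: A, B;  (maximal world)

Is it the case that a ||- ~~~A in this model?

a ||-/- ~~~A since a is accessible from a and a ||- ~~A.
a ||- ~~A: no world accessible from a forces ~A.

No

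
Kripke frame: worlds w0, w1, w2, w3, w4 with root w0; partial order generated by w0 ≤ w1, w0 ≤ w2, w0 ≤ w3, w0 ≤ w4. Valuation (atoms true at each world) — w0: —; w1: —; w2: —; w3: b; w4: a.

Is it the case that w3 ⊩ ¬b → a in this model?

Yes

w3 ⊩ ¬b → a vacuously: no world accessible from w3 forces the antecedent ¬b.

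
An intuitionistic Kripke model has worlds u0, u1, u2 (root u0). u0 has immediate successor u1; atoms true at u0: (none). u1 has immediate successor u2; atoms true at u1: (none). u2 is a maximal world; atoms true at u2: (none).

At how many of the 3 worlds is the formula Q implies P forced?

3

u0: forces it.
u1: forces it.
u2: forces it.
Worlds forcing the formula: {u0, u1, u2}.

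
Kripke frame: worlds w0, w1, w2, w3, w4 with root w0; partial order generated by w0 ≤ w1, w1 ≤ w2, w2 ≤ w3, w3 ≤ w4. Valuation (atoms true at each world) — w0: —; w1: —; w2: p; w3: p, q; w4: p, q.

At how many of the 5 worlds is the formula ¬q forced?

0

w0: does not force it — w0 ⊮ ¬q since w3 is accessible from w0 and w3 ⊩ q.
w1: does not force it — w1 ⊮ ¬q since w3 is accessible from w1 and w3 ⊩ q.
w2: does not force it — w2 ⊮ ¬q since w3 is accessible from w2 and w3 ⊩ q.
w3: does not force it.
w4: does not force it.
Worlds forcing the formula: { }.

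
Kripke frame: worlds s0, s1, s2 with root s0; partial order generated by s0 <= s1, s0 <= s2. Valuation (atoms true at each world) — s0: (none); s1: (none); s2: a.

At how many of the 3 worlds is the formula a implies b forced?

s0: does not force it — s0 does not force a implies b: at the accessible world s2, s2 forces a but s2 does not force b.
s1: forces it.
s2: does not force it — s2 does not force a implies b: already at s2 itself, s2 forces a but s2 does not force b.
Worlds forcing the formula: {s1}.

1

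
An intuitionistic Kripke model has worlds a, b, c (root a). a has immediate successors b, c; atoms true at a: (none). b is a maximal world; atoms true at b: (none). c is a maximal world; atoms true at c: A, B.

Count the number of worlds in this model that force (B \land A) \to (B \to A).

3

a: forces it.
b: forces it.
c: forces it.
Worlds forcing the formula: {a, b, c}.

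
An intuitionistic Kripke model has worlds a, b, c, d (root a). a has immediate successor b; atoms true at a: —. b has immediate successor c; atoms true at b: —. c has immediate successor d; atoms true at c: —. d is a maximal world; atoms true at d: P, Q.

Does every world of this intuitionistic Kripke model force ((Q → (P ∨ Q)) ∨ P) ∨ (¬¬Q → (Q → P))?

Yes

a ⊩ ((Q → (P ∨ Q)) ∨ P) ∨ (¬¬Q → (Q → P)) via the disjunct (Q → (P ∨ Q)) ∨ P.
Since the root a forces ((Q → (P ∨ Q)) ∨ P) ∨ (¬¬Q → (Q → P)) and forcing is persistent (monotone upward), every world forces it.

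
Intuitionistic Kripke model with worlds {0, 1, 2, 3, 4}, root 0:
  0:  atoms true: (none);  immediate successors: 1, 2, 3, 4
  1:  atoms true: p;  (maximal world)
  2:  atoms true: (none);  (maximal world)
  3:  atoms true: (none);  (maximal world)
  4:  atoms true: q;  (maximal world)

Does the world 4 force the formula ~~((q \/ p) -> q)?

Yes

4 ||- ~~((q \/ p) -> q): no world accessible from 4 forces ~((q \/ p) -> q).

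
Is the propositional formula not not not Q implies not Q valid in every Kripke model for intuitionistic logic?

This is triple-negation reduction, which is intuitionistically derivable.
Assume not not not Q and suppose Q. Then not not Q (double-negation introduction), contradicting not not not Q. So not Q.

Yes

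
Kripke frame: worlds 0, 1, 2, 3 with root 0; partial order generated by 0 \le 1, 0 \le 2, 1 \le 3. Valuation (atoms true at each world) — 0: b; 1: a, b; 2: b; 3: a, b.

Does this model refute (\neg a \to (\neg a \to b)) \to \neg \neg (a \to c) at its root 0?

Yes

0 \nVdash (\neg a \to (\neg a \to b)) \to \neg \neg (a \to c): already at 0 itself, 0 \Vdash \neg a \to (\neg a \to b) but 0 \nVdash \neg \neg (a \to c).
0 \nVdash \neg \neg (a \to c) since 1 is accessible from 0 and 1 \Vdash \neg (a \to c).
1 \Vdash \neg (a \to c): no world accessible from 1 forces a \to c.
So the root 0 does not force (\neg a \to (\neg a \to b)) \to \neg \neg (a \to c); the model is a countermodel.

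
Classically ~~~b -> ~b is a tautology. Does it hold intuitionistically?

Yes

This is triple-negation reduction, which is intuitionistically derivable.
Assume ~~~b and suppose b. Then ~~b (double-negation introduction), contradicting ~~~b. So ~b.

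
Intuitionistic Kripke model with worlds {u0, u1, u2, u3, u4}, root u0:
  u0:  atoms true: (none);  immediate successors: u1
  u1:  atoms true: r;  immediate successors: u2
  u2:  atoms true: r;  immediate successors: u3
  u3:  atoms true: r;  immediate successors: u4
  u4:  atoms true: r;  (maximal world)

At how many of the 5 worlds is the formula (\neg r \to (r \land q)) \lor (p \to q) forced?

5

u0: forces it.
u1: forces it.
u2: forces it.
u3: forces it.
u4: forces it.
Worlds forcing the formula: {u0, u1, u2, u3, u4}.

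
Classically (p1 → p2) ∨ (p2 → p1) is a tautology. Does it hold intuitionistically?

No

This is the Gödel–Dummett linearity axiom, which is not intuitionistically valid.
A Kripke countermodel: worlds s0, s1, s2; order generated by s0 ≤ s1, s0 ≤ s2; atoms true at each world — s0:{}; s1:{p1}; s2:{p2}.
s0 ⊮ (p1 → p2) ∨ (p2 → p1): neither disjunct is forced at s0.
s0 ⊮ p1 → p2: at the accessible world s1, s1 ⊩ p1 but s1 ⊮ p2.
s1 lacks atom p2, so s1 ⊮ p2.
So the root s0 does not force the formula.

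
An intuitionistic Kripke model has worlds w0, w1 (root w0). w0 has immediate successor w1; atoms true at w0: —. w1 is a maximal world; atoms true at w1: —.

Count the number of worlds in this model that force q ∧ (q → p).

0

w0: does not force it — w0 ⊮ q ∧ (q → p) since w0 fails q.
w1: does not force it — w1 ⊮ q ∧ (q → p) since w1 fails q.
Worlds forcing the formula: { }.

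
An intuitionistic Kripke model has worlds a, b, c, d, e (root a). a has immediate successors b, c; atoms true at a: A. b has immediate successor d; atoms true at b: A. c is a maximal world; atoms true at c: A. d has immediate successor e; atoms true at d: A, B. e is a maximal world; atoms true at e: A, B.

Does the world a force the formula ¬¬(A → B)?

a ⊮ ¬¬(A → B) since c is accessible from a and c ⊩ ¬(A → B).
c ⊩ ¬(A → B): no world accessible from c forces A → B.

No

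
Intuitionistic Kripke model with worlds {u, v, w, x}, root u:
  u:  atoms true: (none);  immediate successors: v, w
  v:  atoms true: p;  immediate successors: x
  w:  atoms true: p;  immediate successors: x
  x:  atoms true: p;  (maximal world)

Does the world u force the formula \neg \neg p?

Yes

u \Vdash \neg \neg p: no world accessible from u forces \neg p.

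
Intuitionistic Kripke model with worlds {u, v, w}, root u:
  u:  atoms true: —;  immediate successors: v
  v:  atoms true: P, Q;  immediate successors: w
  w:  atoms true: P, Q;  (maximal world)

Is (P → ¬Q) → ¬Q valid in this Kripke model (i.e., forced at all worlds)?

Yes

u ⊩ (P → ¬Q) → ¬Q vacuously: no world accessible from u forces the antecedent P → ¬Q.
Since the root u forces (P → ¬Q) → ¬Q and forcing is persistent (monotone upward), every world forces it.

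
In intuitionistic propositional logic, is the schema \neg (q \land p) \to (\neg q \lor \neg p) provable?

This is the constructively invalid direction of De Morgan's law for conjunction, which is not intuitionistically valid.
A Kripke countermodel: worlds u, v, w; order generated by u \le v, u \le w; atoms true at each world — u:{}; v:{q}; w:{p}.
u \nVdash \neg (q \land p) \to (\neg q \lor \neg p): already at u itself, u \Vdash \neg (q \land p) but u \nVdash \neg q \lor \neg p.
u \nVdash \neg q \lor \neg p: neither disjunct is forced at u.
u \nVdash \neg q since v is accessible from u and v \Vdash q.
So the root u does not force the formula.

No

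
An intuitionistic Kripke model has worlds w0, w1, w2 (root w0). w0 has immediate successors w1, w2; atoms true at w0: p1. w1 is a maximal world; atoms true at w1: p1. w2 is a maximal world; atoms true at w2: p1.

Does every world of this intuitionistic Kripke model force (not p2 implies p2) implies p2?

Yes

w0 forces (not p2 implies p2) implies p2 vacuously: no world accessible from w0 forces the antecedent not p2 implies p2.
Since the root w0 forces (not p2 implies p2) implies p2 and forcing is persistent (monotone upward), every world forces it.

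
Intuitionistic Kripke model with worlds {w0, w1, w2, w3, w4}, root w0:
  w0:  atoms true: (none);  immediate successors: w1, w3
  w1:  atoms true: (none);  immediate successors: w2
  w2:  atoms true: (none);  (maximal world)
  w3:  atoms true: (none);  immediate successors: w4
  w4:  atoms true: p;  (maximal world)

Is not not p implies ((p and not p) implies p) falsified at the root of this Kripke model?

No

w0 forces not not p implies ((p and not p) implies p): every world accessible from w0 that forces not not p (namely w3, w4) also forces (p and not p) implies p.
So the root w0 forces not not p implies ((p and not p) implies p); the model is not a countermodel.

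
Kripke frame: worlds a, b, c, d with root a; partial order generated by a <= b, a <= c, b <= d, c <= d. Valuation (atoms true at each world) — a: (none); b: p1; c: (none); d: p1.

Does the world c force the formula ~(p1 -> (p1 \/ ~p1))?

No

c ||-/- ~(p1 -> (p1 \/ ~p1)) since c is accessible from c and c ||- p1 -> (p1 \/ ~p1).
c ||- p1 -> (p1 \/ ~p1): every world accessible from c that forces p1 (namely d) also forces p1 \/ ~p1.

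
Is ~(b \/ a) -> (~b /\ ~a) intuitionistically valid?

This is a constructively valid De Morgan direction (negated disjunction to conjunction of negations), which is intuitionistically derivable.
From ~(b \/ a): if b held then b \/ a would, contradiction — so ~b; similarly ~a.

Yes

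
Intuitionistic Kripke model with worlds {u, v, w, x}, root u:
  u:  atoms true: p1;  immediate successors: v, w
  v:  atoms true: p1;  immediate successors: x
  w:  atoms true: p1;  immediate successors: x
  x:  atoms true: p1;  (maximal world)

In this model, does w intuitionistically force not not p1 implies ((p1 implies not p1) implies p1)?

w forces not not p1 implies ((p1 implies not p1) implies p1): every world accessible from w that forces not not p1 (namely w, x) also forces (p1 implies not p1) implies p1.

Yes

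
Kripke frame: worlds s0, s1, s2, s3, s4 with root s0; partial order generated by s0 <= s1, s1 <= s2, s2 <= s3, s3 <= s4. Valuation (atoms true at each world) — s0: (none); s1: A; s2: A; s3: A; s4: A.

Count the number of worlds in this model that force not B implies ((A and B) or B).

0

s0: does not force it — s0 does not force not B implies ((A and B) or B): already at s0 itself, s0 forces not B but s0 does not force (A and B) or B.
s1: does not force it — s1 does not force not B implies ((A and B) or B): already at s1 itself, s1 forces not B but s1 does not force (A and B) or B.
s2: does not force it.
s3: does not force it.
s4: does not force it.
Worlds forcing the formula: { }.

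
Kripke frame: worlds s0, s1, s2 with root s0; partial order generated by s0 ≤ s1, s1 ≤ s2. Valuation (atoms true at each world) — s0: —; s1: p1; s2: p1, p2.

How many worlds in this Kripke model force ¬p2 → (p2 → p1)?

s0: forces it.
s1: forces it.
s2: forces it.
Worlds forcing the formula: {s0, s1, s2}.

3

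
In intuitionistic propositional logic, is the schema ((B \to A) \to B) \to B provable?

No

This is Peirce's law, which is not intuitionistically valid.
A Kripke countermodel: worlds a, b; order generated by a \le b; atoms true at each world — a:{}; b:{B}.
a \nVdash ((B \to A) \to B) \to B: already at a itself, a \Vdash (B \to A) \to B but a \nVdash B.
a lacks atom B, so a \nVdash B.
So the root a does not force the formula.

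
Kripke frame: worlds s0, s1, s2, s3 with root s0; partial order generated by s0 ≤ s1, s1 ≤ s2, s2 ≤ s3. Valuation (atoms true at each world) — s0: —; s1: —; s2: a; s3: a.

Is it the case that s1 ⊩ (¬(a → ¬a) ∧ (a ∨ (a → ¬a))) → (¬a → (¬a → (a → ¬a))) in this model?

Yes

s1 ⊩ (¬(a → ¬a) ∧ (a ∨ (a → ¬a))) → (¬a → (¬a → (a → ¬a))): every world accessible from s1 that forces ¬(a → ¬a) ∧ (a ∨ (a → ¬a)) (namely s2, s3) also forces ¬a → (¬a → (a → ¬a)).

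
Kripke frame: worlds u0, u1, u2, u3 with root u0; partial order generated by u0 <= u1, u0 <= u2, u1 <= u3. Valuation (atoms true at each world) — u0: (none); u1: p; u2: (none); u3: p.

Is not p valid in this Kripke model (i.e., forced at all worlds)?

Not every world: u0 does not force not p.
u0 does not force not p since u1 is accessible from u0 and u1 forces p.

No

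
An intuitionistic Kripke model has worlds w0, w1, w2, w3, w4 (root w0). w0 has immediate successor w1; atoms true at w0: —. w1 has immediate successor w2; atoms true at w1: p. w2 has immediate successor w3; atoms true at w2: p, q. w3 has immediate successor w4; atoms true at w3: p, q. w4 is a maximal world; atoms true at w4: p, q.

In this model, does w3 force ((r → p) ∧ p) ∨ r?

Yes

w3 ⊩ ((r → p) ∧ p) ∨ r via the disjunct (r → p) ∧ p.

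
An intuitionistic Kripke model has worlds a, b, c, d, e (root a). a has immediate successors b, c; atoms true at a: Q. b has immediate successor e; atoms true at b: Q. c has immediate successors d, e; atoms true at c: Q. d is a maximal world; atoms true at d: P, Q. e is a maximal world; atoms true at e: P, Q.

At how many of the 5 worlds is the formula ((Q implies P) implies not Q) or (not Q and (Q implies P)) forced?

a: does not force it — a does not force ((Q implies P) implies not Q) or (not Q and (Q implies P)): neither disjunct is forced at a.
b: does not force it — b does not force ((Q implies P) implies not Q) or (not Q and (Q implies P)): neither disjunct is forced at b.
c: does not force it.
d: does not force it.
e: does not force it.
Worlds forcing the formula: { }.

0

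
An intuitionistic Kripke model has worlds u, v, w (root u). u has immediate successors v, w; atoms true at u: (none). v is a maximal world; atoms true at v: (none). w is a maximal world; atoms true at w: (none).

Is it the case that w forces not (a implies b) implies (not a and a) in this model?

w forces not (a implies b) implies (not a and a) vacuously: no world accessible from w forces the antecedent not (a implies b).

Yes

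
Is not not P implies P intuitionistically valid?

No

This is double-negation elimination, which is not intuitionistically valid.
A Kripke countermodel: worlds u, v; order generated by u <= v; atoms true at each world — u:{}; v:{P}.
u does not force not not P implies P: already at u itself, u forces not not P but u does not force P.
u lacks atom P, so u does not force P.
So the root u does not force the formula.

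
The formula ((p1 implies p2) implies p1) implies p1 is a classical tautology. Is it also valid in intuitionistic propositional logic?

This is Peirce's law, which is not intuitionistically valid.
A Kripke countermodel: worlds w0, w1; order generated by w0 <= w1; atoms true at each world — w0:{}; w1:{p1}.
w0 does not force ((p1 implies p2) implies p1) implies p1: already at w0 itself, w0 forces (p1 implies p2) implies p1 but w0 does not force p1.
w0 lacks atom p1, so w0 does not force p1.
So the root w0 does not force the formula.

No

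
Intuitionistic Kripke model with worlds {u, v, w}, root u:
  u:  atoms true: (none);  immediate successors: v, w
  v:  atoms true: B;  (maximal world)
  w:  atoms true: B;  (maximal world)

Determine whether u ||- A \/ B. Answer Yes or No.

No

u ||-/- A \/ B: neither disjunct is forced at u.
u lacks atom A, so u ||-/- A.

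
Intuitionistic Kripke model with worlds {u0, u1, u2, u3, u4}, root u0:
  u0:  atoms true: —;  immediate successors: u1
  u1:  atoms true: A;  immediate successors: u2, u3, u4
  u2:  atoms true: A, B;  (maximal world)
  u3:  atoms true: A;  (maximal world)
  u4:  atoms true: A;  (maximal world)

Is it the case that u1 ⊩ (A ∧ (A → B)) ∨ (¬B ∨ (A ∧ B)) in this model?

No

u1 ⊮ (A ∧ (A → B)) ∨ (¬B ∨ (A ∧ B)): neither disjunct is forced at u1.
u1 ⊮ A ∧ (A → B) since u1 fails A → B.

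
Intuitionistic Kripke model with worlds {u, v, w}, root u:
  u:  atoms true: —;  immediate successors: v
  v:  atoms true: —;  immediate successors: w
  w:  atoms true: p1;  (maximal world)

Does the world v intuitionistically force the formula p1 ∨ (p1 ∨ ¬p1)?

v ⊮ p1 ∨ (p1 ∨ ¬p1): neither disjunct is forced at v.
v lacks atom p1, so v ⊮ p1.

No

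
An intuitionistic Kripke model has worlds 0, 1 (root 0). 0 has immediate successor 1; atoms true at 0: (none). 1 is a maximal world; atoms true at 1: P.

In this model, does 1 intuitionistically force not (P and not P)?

Yes

1 forces not (P and not P): no world accessible from 1 forces P and not P.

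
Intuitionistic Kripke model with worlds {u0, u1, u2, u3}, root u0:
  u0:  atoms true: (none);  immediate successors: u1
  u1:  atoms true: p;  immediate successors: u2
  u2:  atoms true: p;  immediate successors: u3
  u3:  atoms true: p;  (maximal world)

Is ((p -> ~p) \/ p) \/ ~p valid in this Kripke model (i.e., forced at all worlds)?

Not every world: u0 ||-/- ((p -> ~p) \/ p) \/ ~p.
u0 ||-/- ((p -> ~p) \/ p) \/ ~p: neither disjunct is forced at u0.
u0 ||-/- (p -> ~p) \/ p: neither disjunct is forced at u0.
u0 ||-/- p -> ~p: at the accessible world u1, u1 ||- p but u1 ||-/- ~p.

No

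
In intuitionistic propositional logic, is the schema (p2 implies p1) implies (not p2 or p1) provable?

This is the material-implication-as-disjunction principle, which is not intuitionistically valid.
A Kripke countermodel: worlds u0, u1; order generated by u0 <= u1; atoms true at each world — u0:{}; u1:{p1,p2}.
u0 does not force (p2 implies p1) implies (not p2 or p1): already at u0 itself, u0 forces p2 implies p1 but u0 does not force not p2 or p1.
u0 does not force not p2 or p1: neither disjunct is forced at u0.
u0 does not force not p2 since u1 is accessible from u0 and u1 forces p2.
So the root u0 does not force the formula.

No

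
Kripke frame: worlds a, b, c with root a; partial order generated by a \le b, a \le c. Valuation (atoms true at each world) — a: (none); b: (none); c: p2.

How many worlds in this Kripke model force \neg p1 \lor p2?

3

a: forces it.
b: forces it.
c: forces it.
Worlds forcing the formula: {a, b, c}.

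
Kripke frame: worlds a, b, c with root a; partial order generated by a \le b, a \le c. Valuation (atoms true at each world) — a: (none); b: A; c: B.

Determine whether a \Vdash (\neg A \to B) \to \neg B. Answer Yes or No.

a \nVdash (\neg A \to B) \to \neg B: already at a itself, a \Vdash \neg A \to B but a \nVdash \neg B.
a \nVdash \neg B since c is accessible from a and c \Vdash B.

No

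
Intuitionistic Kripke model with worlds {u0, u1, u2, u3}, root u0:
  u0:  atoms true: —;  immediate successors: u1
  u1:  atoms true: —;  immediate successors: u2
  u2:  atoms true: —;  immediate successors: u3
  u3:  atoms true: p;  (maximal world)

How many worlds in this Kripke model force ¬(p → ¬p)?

4

u0: forces it.
u1: forces it.
u2: forces it.
u3: forces it.
Worlds forcing the formula: {u0, u1, u2, u3}.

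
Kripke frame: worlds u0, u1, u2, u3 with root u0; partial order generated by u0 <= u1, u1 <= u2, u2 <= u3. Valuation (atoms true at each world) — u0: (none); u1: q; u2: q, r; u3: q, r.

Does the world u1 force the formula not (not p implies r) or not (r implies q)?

No

u1 does not force not (not p implies r) or not (r implies q): neither disjunct is forced at u1.
u1 does not force not (not p implies r) since u2 is accessible from u1 and u2 forces not p implies r.
u2 forces not p implies r: every world accessible from u2 that forces not p (namely u2, u3) also forces r.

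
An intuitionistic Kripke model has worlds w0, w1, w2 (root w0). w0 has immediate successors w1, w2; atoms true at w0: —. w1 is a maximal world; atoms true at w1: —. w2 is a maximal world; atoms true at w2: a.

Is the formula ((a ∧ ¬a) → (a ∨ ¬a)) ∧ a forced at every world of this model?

Not every world: w0 ⊮ ((a ∧ ¬a) → (a ∨ ¬a)) ∧ a.
w0 ⊮ ((a ∧ ¬a) → (a ∨ ¬a)) ∧ a since w0 fails a.

No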